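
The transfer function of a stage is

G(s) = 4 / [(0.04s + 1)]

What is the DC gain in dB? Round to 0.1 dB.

G(0) = 4 · 1 / 1 = 4
20 log₁₀(4) ≈ 12.04 dB

12.0 dB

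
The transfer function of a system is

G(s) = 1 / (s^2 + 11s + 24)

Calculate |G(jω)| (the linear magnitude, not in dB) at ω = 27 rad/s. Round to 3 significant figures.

0.00131

Substitute s = j27:
Numerator: 1 = 1 + j0
Denominator: (j27)^2 + 11(j27) + 24 = -705 + j297
|N| = √(1² + 0²) ≈ 1, ∠N ≈ 0.00°
|D| = √(705² + 297²) ≈ 765.01, ∠D ≈ 157.16°
|G| = 1 / 765.01 ≈ 0.0013072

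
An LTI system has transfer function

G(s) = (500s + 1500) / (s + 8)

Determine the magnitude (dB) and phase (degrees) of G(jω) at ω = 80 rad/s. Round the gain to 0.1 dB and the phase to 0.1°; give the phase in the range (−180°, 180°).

53.9 dB, 3.6°

Substitute s = j80:
Numerator: 500(j80) + 1500 = 1500 + j40000
Denominator: (j80) + 8 = 8 + j80
|N| = √(1500² + 40000²) ≈ 40028, ∠N ≈ 87.85°
|D| = √(8² + 80²) ≈ 80.399, ∠D ≈ 84.29°
|G| = 40028 / 80.399 ≈ 497.87
Gain = 20 log₁₀(497.87) ≈ 53.94 dB
∠G = 87.85° − 84.29° = 3.56°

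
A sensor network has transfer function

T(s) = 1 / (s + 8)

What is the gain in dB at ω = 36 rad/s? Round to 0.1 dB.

Substitute s = j36:
Numerator: 1 = 1 + j0
Denominator: (j36) + 8 = 8 + j36
|N| = √(1² + 0²) ≈ 1, ∠N ≈ 0.00°
|D| = √(8² + 36²) ≈ 36.878, ∠D ≈ 77.47°
|T| = 1 / 36.878 ≈ 0.027116
Gain = 20 log₁₀(0.027116) ≈ -31.34 dB

-31.3 dB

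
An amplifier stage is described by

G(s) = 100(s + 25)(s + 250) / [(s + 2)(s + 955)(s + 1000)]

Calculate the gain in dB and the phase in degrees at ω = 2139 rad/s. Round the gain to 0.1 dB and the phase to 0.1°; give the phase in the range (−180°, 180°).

-28.2 dB, -48.2°

At s = jω = j2139:
zero (s+25): 25 + j2139 → |·| = √(25²+2139²) = √4575946 ≈ 2139.1, ∠ = arctan(2139/25) ≈ 89.33°
zero (s+250): 250 + j2139 → |·| = √(250²+2139²) = √4637821 ≈ 2153.6, ∠ = arctan(2139/250) ≈ 83.33°
pole (s+2): 2 + j2139 → |·| = √(2²+2139²) = √4575325 ≈ 2139, ∠ = arctan(2139/2) ≈ 89.95°
pole (s+955): 955 + j2139 → |·| = √(955²+2139²) = √5487346 ≈ 2342.5, ∠ = arctan(2139/955) ≈ 65.94°
pole (s+1000): 1000 + j2139 → |·| = √(1000²+2139²) = √5575321 ≈ 2361.2, ∠ = arctan(2139/1000) ≈ 64.94°
|G| = 100 · 4.6068e+06 / 1.1831e+10 ≈ 0.038938
Gain = 20 log₁₀(0.038938) ≈ -28.19 dB
∠G = 172.66° − 220.83° = -48.17°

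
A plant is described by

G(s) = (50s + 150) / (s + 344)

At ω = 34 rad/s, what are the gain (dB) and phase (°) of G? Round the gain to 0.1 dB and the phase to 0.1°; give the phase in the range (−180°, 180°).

13.9 dB, 79.3°

Substitute s = j34:
Numerator: 50(j34) + 150 = 150 + j1700
Denominator: (j34) + 344 = 344 + j34
|N| = √(150² + 1700²) ≈ 1706.6, ∠N ≈ 84.96°
|D| = √(344² + 34²) ≈ 345.68, ∠D ≈ 5.64°
|G| = 1706.6 / 345.68 ≈ 4.9369
Gain = 20 log₁₀(4.9369) ≈ 13.87 dB
∠G = 84.96° − 5.64° = 79.32°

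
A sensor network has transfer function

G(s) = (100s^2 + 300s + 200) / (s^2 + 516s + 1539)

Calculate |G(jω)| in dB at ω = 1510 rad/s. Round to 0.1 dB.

Substitute s = j1510:
Numerator: 100(j1510)^2 + 300(j1510) + 200 = -228009800 + j453000
Denominator: (j1510)^2 + 516(j1510) + 1539 = -2278561 + j779160
|N| = √(228009800² + 453000²) ≈ 2.2801e+08, ∠N ≈ 179.89°
|D| = √(2278561² + 779160²) ≈ 2.4081e+06, ∠D ≈ 161.12°
|G| = 2.2801e+08 / 2.4081e+06 ≈ 94.685
Gain = 20 log₁₀(94.685) ≈ 39.53 dB

39.5 dB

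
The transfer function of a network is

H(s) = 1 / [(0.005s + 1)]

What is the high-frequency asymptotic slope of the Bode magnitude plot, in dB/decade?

Each pole contributes −20 dB/decade at high frequency; each zero contributes +20 dB/decade.
Net: 0 zero(s) − 1 pole(s) → -20 dB/decade.

-20 dB/decade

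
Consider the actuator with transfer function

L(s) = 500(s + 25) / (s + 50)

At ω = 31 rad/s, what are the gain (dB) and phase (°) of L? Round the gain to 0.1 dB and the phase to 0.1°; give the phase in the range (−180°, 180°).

At s = jω = j31:
zero (s+25): 25 + j31 → |·| = √(25²+31²) = √1586 ≈ 39.825, ∠ = arctan(31/25) ≈ 51.12°
pole (s+50): 50 + j31 → |·| = √(50²+31²) = √3461 ≈ 58.83, ∠ = arctan(31/50) ≈ 31.80°
|L| = 500 · 39.825 / 58.83 ≈ 338.48
Gain = 20 log₁₀(338.48) ≈ 50.59 dB
∠L = 51.12° − 31.80° = 19.32°

50.6 dB, 19.3°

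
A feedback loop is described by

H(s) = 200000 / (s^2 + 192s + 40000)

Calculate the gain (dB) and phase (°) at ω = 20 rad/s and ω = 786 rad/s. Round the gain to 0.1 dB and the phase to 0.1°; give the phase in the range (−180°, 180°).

ω = 20: 14.0 dB, -5.5°; ω = 786: -9.5 dB, -165.4°

At s = jω = j20:
quadratic: (j20)² + 192·j20 + 40000 = 39600 + j3840 → |·| ≈ 39786, ∠ ≈ 5.54°
|H| = 200000 / 39786 ≈ 5.0269
Gain = 20 log₁₀(5.0269) ≈ 14.03 dB
∠H = 0.00° − 5.54° = -5.54°

At s = jω = j786:
quadratic: (j786)² + 192·j786 + 40000 = -577796 + j150912 → |·| ≈ 5.9718e+05, ∠ ≈ 165.36°
|H| = 200000 / 5.9718e+05 ≈ 0.33491
Gain = 20 log₁₀(0.33491) ≈ -9.50 dB
∠H = 0.00° − 165.36° = -165.36°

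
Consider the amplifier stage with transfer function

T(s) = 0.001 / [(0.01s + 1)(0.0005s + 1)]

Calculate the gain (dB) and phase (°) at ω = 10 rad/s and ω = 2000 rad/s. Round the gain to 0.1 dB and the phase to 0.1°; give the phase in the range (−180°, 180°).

ω = 10: -60.0 dB, -6.0°; ω = 2000: -89.0 dB, -132.1°

At ω = 10 rad/s:
pole (1 + j10·0.01) = 1 + j0.1 → |·| ≈ 1.005, ∠ ≈ 5.71°
pole (1 + j10·0.0005) = 1 + j0.005 → |·| ≈ 1, ∠ ≈ 0.29°
|T| = 0.001 · 1 / (1.005 · 1) ≈ 0.00099502
Gain = 20 log₁₀(0.00099502) ≈ -60.04 dB
∠T = (0°) − (5.71° + 0.29°) = -6.00°

At ω = 2000 rad/s:
pole (1 + j2000·0.01) = 1 + j20 → |·| ≈ 20.025, ∠ ≈ 87.14°
pole (1 + j2000·0.0005) = 1 + j1 → |·| ≈ 1.4142, ∠ ≈ 45.00°
|T| = 0.001 · 1 / (20.025 · 1.4142) ≈ 3.5312e-05
Gain = 20 log₁₀(3.5312e-05) ≈ -89.04 dB
∠T = (0°) − (87.14° + 45.00°) = -132.14°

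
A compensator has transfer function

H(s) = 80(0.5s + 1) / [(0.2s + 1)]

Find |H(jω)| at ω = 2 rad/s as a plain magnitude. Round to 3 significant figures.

At ω = 2 rad/s:
zero (1 + j2·0.5) = 1 + j1 → |·| ≈ 1.4142, ∠ ≈ 45.00°
pole (1 + j2·0.2) = 1 + j0.4 → |·| ≈ 1.077, ∠ ≈ 21.80°
|H| = 80 · 1.4142 / (1.077) ≈ 105.05

105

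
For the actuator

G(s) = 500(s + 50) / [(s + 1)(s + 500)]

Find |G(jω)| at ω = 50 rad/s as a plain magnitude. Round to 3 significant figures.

At s = jω = j50:
zero (s+50): 50 + j50 → |·| = √(50²+50²) = √5000 ≈ 70.711, ∠ = arctan(50/50) ≈ 45.00°
pole (s+1): 1 + j50 → |·| = √(1²+50²) = √2501 ≈ 50.01, ∠ = arctan(50/1) ≈ 88.85°
pole (s+500): 500 + j50 → |·| = √(500²+50²) = √252500 ≈ 502.49, ∠ = arctan(50/500) ≈ 5.71°
|G| = 500 · 70.711 / 25130 ≈ 1.4069

1.41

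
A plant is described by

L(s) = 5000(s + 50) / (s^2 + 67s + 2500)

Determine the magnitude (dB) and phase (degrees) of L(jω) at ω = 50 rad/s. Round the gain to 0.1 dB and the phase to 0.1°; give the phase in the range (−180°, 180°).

40.5 dB, -45.0°

At s = jω = j50:
zero (s+50): 50 + j50 → |·| = √(50²+50²) = √5000 ≈ 70.711, ∠ = arctan(50/50) ≈ 45.00°
quadratic: (j50)² + 67·j50 + 2500 = 0 + j3350 → |·| ≈ 3350, ∠ ≈ 90.00°
|L| = 5000 · 70.711 / 3350 ≈ 105.54
Gain = 20 log₁₀(105.54) ≈ 40.47 dB
∠L = 45.00° − 90.00° = -45.00°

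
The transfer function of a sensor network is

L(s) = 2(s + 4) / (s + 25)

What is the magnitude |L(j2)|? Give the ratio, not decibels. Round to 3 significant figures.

At s = jω = j2:
zero (s+4): 4 + j2 → |·| = √(4²+2²) = √20 ≈ 4.4721, ∠ = arctan(2/4) ≈ 26.57°
pole (s+25): 25 + j2 → |·| = √(25²+2²) = √629 ≈ 25.08, ∠ = arctan(2/25) ≈ 4.57°
|L| = 2 · 4.4721 / 25.08 ≈ 0.35663

0.357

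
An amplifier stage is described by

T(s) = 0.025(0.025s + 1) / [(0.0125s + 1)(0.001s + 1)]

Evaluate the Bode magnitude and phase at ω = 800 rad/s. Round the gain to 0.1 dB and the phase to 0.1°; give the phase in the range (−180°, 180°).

-28.2 dB, -35.8°

At ω = 800 rad/s:
zero (1 + j800·0.025) = 1 + j20 → |·| ≈ 20.025, ∠ ≈ 87.14°
pole (1 + j800·0.0125) = 1 + j10 → |·| ≈ 10.05, ∠ ≈ 84.29°
pole (1 + j800·0.001) = 1 + j0.8 → |·| ≈ 1.2806, ∠ ≈ 38.66°
|T| = 0.025 · 20.025 / (10.05 · 1.2806) ≈ 0.038899
Gain = 20 log₁₀(0.038899) ≈ -28.20 dB
∠T = (87.14°) − (84.29° + 38.66°) = -35.81°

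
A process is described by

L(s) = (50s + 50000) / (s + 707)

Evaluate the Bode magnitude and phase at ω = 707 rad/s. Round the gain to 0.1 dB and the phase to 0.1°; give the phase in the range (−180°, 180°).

Substitute s = j707:
Numerator: 50(j707) + 50000 = 50000 + j35350
Denominator: (j707) + 707 = 707 + j707
|N| = √(50000² + 35350²) ≈ 61234, ∠N ≈ 35.26°
|D| = √(707² + 707²) ≈ 999.85, ∠D ≈ 45.00°
|L| = 61234 / 999.85 ≈ 61.243
Gain = 20 log₁₀(61.243) ≈ 35.74 dB
∠L = 35.26° − 45.00° = -9.74°

35.7 dB, -9.7°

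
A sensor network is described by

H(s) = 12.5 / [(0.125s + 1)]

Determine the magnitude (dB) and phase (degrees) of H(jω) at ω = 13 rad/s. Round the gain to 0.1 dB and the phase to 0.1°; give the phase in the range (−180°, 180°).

16.3 dB, -58.4°

At ω = 13 rad/s:
pole (1 + j13·0.125) = 1 + j1.625 → |·| ≈ 1.908, ∠ ≈ 58.39°
|H| = 12.5 · 1 / (1.908) ≈ 6.5514
Gain = 20 log₁₀(6.5514) ≈ 16.33 dB
∠H = (0°) − (58.39°) = -58.39°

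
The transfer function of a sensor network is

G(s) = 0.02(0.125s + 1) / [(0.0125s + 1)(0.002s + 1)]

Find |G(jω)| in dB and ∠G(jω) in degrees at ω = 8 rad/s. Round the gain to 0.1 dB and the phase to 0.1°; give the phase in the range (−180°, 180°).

At ω = 8 rad/s:
zero (1 + j8·0.125) = 1 + j1 → |·| ≈ 1.4142, ∠ ≈ 45.00°
pole (1 + j8·0.0125) = 1 + j0.1 → |·| ≈ 1.005, ∠ ≈ 5.71°
pole (1 + j8·0.002) = 1 + j0.016 → |·| ≈ 1.0001, ∠ ≈ 0.92°
|G| = 0.02 · 1.4142 / (1.005 · 1.0001) ≈ 0.02814
Gain = 20 log₁₀(0.02814) ≈ -31.01 dB
∠G = (45.00°) − (5.71° + 0.92°) = 38.37°

-31.0 dB, 38.4°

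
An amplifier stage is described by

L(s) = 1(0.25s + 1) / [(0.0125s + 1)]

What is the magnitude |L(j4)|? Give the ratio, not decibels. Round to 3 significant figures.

At ω = 4 rad/s:
zero (1 + j4·0.25) = 1 + j1 → |·| ≈ 1.4142, ∠ ≈ 45.00°
pole (1 + j4·0.0125) = 1 + j0.05 → |·| ≈ 1.0012, ∠ ≈ 2.86°
|L| = 1 · 1.4142 / (1.0012) ≈ 1.4125

1.41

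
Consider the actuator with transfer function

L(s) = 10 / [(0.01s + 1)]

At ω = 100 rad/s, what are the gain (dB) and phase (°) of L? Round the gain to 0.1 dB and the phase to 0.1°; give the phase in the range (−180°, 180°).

At ω = 100 rad/s:
pole (1 + j100·0.01) = 1 + j1 → |·| ≈ 1.4142, ∠ ≈ 45.00°
|L| = 10 · 1 / (1.4142) ≈ 7.0711
Gain = 20 log₁₀(7.0711) ≈ 16.99 dB
∠L = (0°) − (45.00°) = -45.00°

17.0 dB, -45.0°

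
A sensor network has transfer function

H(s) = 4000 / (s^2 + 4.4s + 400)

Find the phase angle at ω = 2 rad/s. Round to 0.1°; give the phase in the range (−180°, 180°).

At s = jω = j2:
quadratic: (j2)² + 4.4·j2 + 400 = 396 + j8.8 → |·| ≈ 396.1, ∠ ≈ 1.27°
∠H = 0.00° − 1.27° = -1.27°

-1.3°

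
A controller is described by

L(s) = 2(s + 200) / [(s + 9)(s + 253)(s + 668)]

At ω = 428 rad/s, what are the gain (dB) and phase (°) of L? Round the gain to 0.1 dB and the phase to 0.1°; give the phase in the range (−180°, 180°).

-105.0 dB, -115.9°

At s = jω = j428:
zero (s+200): 200 + j428 → |·| = √(200²+428²) = √223184 ≈ 472.42, ∠ = arctan(428/200) ≈ 64.95°
pole (s+9): 9 + j428 → |·| = √(9²+428²) = √183265 ≈ 428.09, ∠ = arctan(428/9) ≈ 88.80°
pole (s+253): 253 + j428 → |·| = √(253²+428²) = √247193 ≈ 497.19, ∠ = arctan(428/253) ≈ 59.41°
pole (s+668): 668 + j428 → |·| = √(668²+428²) = √629408 ≈ 793.35, ∠ = arctan(428/668) ≈ 32.65°
|L| = 2 · 472.42 / 1.6886e+08 ≈ 5.5954e-06
Gain = 20 log₁₀(5.5954e-06) ≈ -105.04 dB
∠L = 64.95° − 180.86° = -115.91°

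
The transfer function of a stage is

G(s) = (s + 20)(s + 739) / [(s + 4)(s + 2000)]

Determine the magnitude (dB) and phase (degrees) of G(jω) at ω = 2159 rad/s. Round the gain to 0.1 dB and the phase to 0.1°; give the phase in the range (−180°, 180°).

At s = jω = j2159:
zero (s+20): 20 + j2159 → |·| = √(20²+2159²) = √4661681 ≈ 2159.1, ∠ = arctan(2159/20) ≈ 89.47°
zero (s+739): 739 + j2159 → |·| = √(739²+2159²) = √5207402 ≈ 2282, ∠ = arctan(2159/739) ≈ 71.10°
pole (s+4): 4 + j2159 → |·| = √(4²+2159²) = √4661297 ≈ 2159, ∠ = arctan(2159/4) ≈ 89.89°
pole (s+2000): 2000 + j2159 → |·| = √(2000²+2159²) = √8661281 ≈ 2943, ∠ = arctan(2159/2000) ≈ 47.19°
|G| = 1 · 4.9271e+06 / 6.3539e+06 ≈ 0.77545
Gain = 20 log₁₀(0.77545) ≈ -2.21 dB
∠G = 160.57° − 137.08° = 23.49°

-2.2 dB, 23.5°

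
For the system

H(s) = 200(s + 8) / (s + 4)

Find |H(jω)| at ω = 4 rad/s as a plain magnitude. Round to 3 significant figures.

316

At s = jω = j4:
zero (s+8): 8 + j4 → |·| = √(8²+4²) = √80 ≈ 8.9443, ∠ = arctan(4/8) ≈ 26.57°
pole (s+4): 4 + j4 → |·| = √(4²+4²) = √32 ≈ 5.6569, ∠ = arctan(4/4) ≈ 45.00°
|H| = 200 · 8.9443 / 5.6569 ≈ 316.23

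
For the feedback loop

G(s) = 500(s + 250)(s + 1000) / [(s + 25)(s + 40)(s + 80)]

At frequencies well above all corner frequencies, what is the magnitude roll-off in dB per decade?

-20 dB/decade

Each pole contributes −20 dB/decade at high frequency; each zero contributes +20 dB/decade.
Net: 2 zero(s) − 3 pole(s) → -20 dB/decade.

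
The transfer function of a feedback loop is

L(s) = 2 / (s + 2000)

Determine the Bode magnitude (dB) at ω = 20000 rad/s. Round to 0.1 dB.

-80.0 dB

At s = jω = j20000:
pole (s+2000): 2000 + j20000 → |·| = √(2000²+20000²) = √404000000 ≈ 20100, ∠ = arctan(20000/2000) ≈ 84.29°
|L| = 2 / 20100 ≈ 9.9502e-05
Gain = 20 log₁₀(9.9502e-05) ≈ -80.04 dB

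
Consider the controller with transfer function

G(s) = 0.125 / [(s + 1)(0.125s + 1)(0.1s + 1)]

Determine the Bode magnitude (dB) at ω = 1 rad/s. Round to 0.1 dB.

-21.2 dB

At ω = 1 rad/s:
pole (1 + j1·1) = 1 + j1 → |·| ≈ 1.4142, ∠ ≈ 45.00°
pole (1 + j1·0.125) = 1 + j0.125 → |·| ≈ 1.0078, ∠ ≈ 7.13°
pole (1 + j1·0.1) = 1 + j0.1 → |·| ≈ 1.005, ∠ ≈ 5.71°
|G| = 0.125 · 1 / (1.4142 · 1.0078 · 1.005) ≈ 0.087269
Gain = 20 log₁₀(0.087269) ≈ -21.18 dB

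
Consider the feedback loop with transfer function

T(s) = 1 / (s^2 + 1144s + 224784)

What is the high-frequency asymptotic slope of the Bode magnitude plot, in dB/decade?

Each pole contributes −20 dB/decade at high frequency; each zero contributes +20 dB/decade.
Net: 0 zero(s) − 2 pole(s) → -40 dB/decade.

-40 dB/decade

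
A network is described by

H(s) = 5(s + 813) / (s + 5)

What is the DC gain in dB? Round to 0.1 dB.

H(0) = 5·813 / (5) = 813
20 log₁₀(813) ≈ 58.20 dB

58.2 dB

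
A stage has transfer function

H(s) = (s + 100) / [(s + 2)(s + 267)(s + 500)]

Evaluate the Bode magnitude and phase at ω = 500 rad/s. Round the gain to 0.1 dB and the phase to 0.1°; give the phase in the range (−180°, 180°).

At s = jω = j500:
zero (s+100): 100 + j500 → |·| = √(100²+500²) = √260000 ≈ 509.9, ∠ = arctan(500/100) ≈ 78.69°
pole (s+2): 2 + j500 → |·| = √(2²+500²) = √250004 ≈ 500, ∠ = arctan(500/2) ≈ 89.77°
pole (s+267): 267 + j500 → |·| = √(267²+500²) = √321289 ≈ 566.82, ∠ = arctan(500/267) ≈ 61.90°
pole (s+500): 500 + j500 → |·| = √(500²+500²) = √500000 ≈ 707.11, ∠ = arctan(500/500) ≈ 45.00°
|H| = 1 · 509.9 / 2.004e+08 ≈ 2.5444e-06
Gain = 20 log₁₀(2.5444e-06) ≈ -111.89 dB
∠H = 78.69° − 196.67° = -117.98°

-111.9 dB, -118.0°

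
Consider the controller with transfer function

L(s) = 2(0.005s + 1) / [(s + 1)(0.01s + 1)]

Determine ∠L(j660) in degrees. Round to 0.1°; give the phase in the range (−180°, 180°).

-98.2°

At ω = 660 rad/s:
zero (1 + j660·0.005) = 1 + j3.3 → |·| ≈ 3.4482, ∠ ≈ 73.14°
pole (1 + j660·1) = 1 + j660 → |·| ≈ 660, ∠ ≈ 89.91°
pole (1 + j660·0.01) = 1 + j6.6 → |·| ≈ 6.6753, ∠ ≈ 81.38°
∠L = (73.14°) − (89.91° + 81.38°) = -98.15°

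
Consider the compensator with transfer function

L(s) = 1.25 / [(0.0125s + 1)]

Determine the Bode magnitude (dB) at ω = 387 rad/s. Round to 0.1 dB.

-11.9 dB

At ω = 387 rad/s:
pole (1 + j387·0.0125) = 1 + j4.8375 → |·| ≈ 4.9398, ∠ ≈ 78.32°
|L| = 1.25 · 1 / (4.9398) ≈ 0.25305
Gain = 20 log₁₀(0.25305) ≈ -11.94 dB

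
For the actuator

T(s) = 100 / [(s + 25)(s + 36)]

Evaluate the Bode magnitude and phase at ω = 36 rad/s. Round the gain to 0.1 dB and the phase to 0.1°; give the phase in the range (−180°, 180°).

-27.0 dB, -100.2°

At s = jω = j36:
pole (s+25): 25 + j36 → |·| = √(25²+36²) = √1921 ≈ 43.829, ∠ = arctan(36/25) ≈ 55.22°
pole (s+36): 36 + j36 → |·| = √(36²+36²) = √2592 ≈ 50.912, ∠ = arctan(36/36) ≈ 45.00°
|T| = 100 / 2231.4 ≈ 0.044815
Gain = 20 log₁₀(0.044815) ≈ -26.97 dB
∠T = 0.00° − 100.22° = -100.22°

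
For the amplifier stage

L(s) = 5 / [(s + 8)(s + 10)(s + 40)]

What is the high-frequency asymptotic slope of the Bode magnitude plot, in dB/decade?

-60 dB/decade

Each pole contributes −20 dB/decade at high frequency; each zero contributes +20 dB/decade.
Net: 0 zero(s) − 3 pole(s) → -60 dB/decade.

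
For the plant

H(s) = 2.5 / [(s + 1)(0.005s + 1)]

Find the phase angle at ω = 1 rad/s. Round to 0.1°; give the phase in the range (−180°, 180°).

-45.3°

At ω = 1 rad/s:
pole (1 + j1·1) = 1 + j1 → |·| ≈ 1.4142, ∠ ≈ 45.00°
pole (1 + j1·0.005) = 1 + j0.005 → |·| ≈ 1, ∠ ≈ 0.29°
∠H = (0°) − (45.00° + 0.29°) = -45.29°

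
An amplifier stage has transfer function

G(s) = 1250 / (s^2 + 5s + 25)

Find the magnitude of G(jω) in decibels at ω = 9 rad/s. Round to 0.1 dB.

24.8 dB

At s = jω = j9:
quadratic: (j9)² + 5·j9 + 25 = -56 + j45 → |·| ≈ 71.84, ∠ ≈ 141.22°
|G| = 1250 / 71.84 ≈ 17.4
Gain = 20 log₁₀(17.4) ≈ 24.81 dB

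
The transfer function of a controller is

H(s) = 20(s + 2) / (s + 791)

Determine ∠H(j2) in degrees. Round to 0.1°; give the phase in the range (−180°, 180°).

At s = jω = j2:
zero (s+2): 2 + j2 → |·| = √(2²+2²) = √8 ≈ 2.8284, ∠ = arctan(2/2) ≈ 45.00°
pole (s+791): 791 + j2 → |·| = √(791²+2²) = √625685 ≈ 791, ∠ = arctan(2/791) ≈ 0.14°
∠H = 45.00° − 0.14° = 44.86°

44.9°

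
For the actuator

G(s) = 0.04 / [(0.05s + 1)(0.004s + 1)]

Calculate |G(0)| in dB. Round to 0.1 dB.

-28.0 dB

G(0) = 0.04 · 1 / 1 = 0.04
20 log₁₀(0.04) ≈ -27.96 dB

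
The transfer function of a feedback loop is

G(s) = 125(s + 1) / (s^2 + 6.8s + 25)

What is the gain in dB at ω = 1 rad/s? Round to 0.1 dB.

At s = jω = j1:
zero (s+1): 1 + j1 → |·| = √(1²+1²) = √2 ≈ 1.4142, ∠ = arctan(1/1) ≈ 45.00°
quadratic: (j1)² + 6.8·j1 + 25 = 24 + j6.8 → |·| ≈ 24.945, ∠ ≈ 15.82°
|G| = 125 · 1.4142 / 24.945 ≈ 7.0866
Gain = 20 log₁₀(7.0866) ≈ 17.01 dB

17.0 dB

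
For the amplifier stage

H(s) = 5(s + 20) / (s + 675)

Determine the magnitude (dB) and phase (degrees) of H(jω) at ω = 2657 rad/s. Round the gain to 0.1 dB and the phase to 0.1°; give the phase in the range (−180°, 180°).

At s = jω = j2657:
zero (s+20): 20 + j2657 → |·| = √(20²+2657²) = √7060049 ≈ 2657.1, ∠ = arctan(2657/20) ≈ 89.57°
pole (s+675): 675 + j2657 → |·| = √(675²+2657²) = √7515274 ≈ 2741.4, ∠ = arctan(2657/675) ≈ 75.75°
|H| = 5 · 2657.1 / 2741.4 ≈ 4.8462
Gain = 20 log₁₀(4.8462) ≈ 13.71 dB
∠H = 89.57° − 75.75° = 13.82°

13.7 dB, 13.8°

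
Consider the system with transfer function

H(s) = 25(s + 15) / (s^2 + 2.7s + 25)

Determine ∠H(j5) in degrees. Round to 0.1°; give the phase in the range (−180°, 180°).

-71.6°

At s = jω = j5:
zero (s+15): 15 + j5 → |·| = √(15²+5²) = √250 ≈ 15.811, ∠ = arctan(5/15) ≈ 18.43°
quadratic: (j5)² + 2.7·j5 + 25 = 0 + j13.5 → |·| ≈ 13.5, ∠ ≈ 90.00°
∠H = 18.43° − 90.00° = -71.57°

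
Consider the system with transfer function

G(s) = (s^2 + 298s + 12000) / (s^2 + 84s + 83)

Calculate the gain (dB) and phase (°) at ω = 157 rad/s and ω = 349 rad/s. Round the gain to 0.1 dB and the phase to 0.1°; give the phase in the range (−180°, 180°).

Substitute s = j157:
Numerator: (j157)^2 + 298(j157) + 12000 = -12649 + j46786
Denominator: (j157)^2 + 84(j157) + 83 = -24566 + j13188
|N| = √(12649² + 46786²) ≈ 48466, ∠N ≈ 105.13°
|D| = √(24566² + 13188²) ≈ 27882, ∠D ≈ 151.77°
|G| = 48466 / 27882 ≈ 1.7383
Gain = 20 log₁₀(1.7383) ≈ 4.80 dB
∠G = 105.13° − 151.77° = -46.64°

Substitute s = j349:
Numerator: (j349)^2 + 298(j349) + 12000 = -109801 + j104002
Denominator: (j349)^2 + 84(j349) + 83 = -121718 + j29316
|N| = √(109801² + 104002²) ≈ 1.5124e+05, ∠N ≈ 136.55°
|D| = √(121718² + 29316²) ≈ 1.252e+05, ∠D ≈ 166.46°
|G| = 1.5124e+05 / 1.252e+05 ≈ 1.208
Gain = 20 log₁₀(1.208) ≈ 1.64 dB
∠G = 136.55° − 166.46° = -29.91°

ω = 157: 4.8 dB, -46.6°; ω = 349: 1.6 dB, -29.9°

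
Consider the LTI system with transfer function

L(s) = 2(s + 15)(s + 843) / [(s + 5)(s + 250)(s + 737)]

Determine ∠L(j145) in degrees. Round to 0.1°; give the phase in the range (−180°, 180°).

-35.4°

At s = jω = j145:
zero (s+15): 15 + j145 → |·| = √(15²+145²) = √21250 ≈ 145.77, ∠ = arctan(145/15) ≈ 84.09°
zero (s+843): 843 + j145 → |·| = √(843²+145²) = √731674 ≈ 855.38, ∠ = arctan(145/843) ≈ 9.76°
pole (s+5): 5 + j145 → |·| = √(5²+145²) = √21050 ≈ 145.09, ∠ = arctan(145/5) ≈ 88.03°
pole (s+250): 250 + j145 → |·| = √(250²+145²) = √83525 ≈ 289.01, ∠ = arctan(145/250) ≈ 30.11°
pole (s+737): 737 + j145 → |·| = √(737²+145²) = √564194 ≈ 751.13, ∠ = arctan(145/737) ≈ 11.13°
∠L = 93.85° − 129.27° = -35.42°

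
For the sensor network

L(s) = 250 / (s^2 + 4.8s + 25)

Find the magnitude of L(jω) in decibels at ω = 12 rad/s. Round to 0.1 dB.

At s = jω = j12:
quadratic: (j12)² + 4.8·j12 + 25 = -119 + j57.6 → |·| ≈ 132.21, ∠ ≈ 154.17°
|L| = 250 / 132.21 ≈ 1.8909
Gain = 20 log₁₀(1.8909) ≈ 5.53 dB

5.5 dB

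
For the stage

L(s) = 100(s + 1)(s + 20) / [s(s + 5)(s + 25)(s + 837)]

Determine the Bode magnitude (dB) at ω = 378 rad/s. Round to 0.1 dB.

At s = jω = j378:
zero (s+1): 1 + j378 → |·| = √(1²+378²) = √142885 ≈ 378, ∠ = arctan(378/1) ≈ 89.85°
zero (s+20): 20 + j378 → |·| = √(20²+378²) = √143284 ≈ 378.53, ∠ = arctan(378/20) ≈ 86.97°
pole (s+5): 5 + j378 → |·| = √(5²+378²) = √142909 ≈ 378.03, ∠ = arctan(378/5) ≈ 89.24°
pole (s+25): 25 + j378 → |·| = √(25²+378²) = √143509 ≈ 378.83, ∠ = arctan(378/25) ≈ 86.22°
pole (s+837): 837 + j378 → |·| = √(837²+378²) = √843453 ≈ 918.4, ∠ = arctan(378/837) ≈ 24.30°
pole at origin: |s| = 378, ∠ = 90.00° (in denominator)
|L| = 100 · 1.4308e+05 / 4.9716e+10 ≈ 0.00028779
Gain = 20 log₁₀(0.00028779) ≈ -70.82 dB

-70.8 dB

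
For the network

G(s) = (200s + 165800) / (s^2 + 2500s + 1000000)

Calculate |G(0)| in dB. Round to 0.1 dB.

G(0) = 165800 / 1000000 = 0.1658
20 log₁₀(0.1658) ≈ -15.61 dB

-15.6 dB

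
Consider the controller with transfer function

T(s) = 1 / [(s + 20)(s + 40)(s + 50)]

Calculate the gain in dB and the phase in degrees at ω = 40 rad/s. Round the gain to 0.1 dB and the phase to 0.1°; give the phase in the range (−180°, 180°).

-104.2 dB, -147.1°

At s = jω = j40:
pole (s+20): 20 + j40 → |·| = √(20²+40²) = √2000 ≈ 44.721, ∠ = arctan(40/20) ≈ 63.43°
pole (s+40): 40 + j40 → |·| = √(40²+40²) = √3200 ≈ 56.569, ∠ = arctan(40/40) ≈ 45.00°
pole (s+50): 50 + j40 → |·| = √(50²+40²) = √4100 ≈ 64.031, ∠ = arctan(40/50) ≈ 38.66°
|T| = 1 / 1.6199e+05 ≈ 6.1732e-06
Gain = 20 log₁₀(6.1732e-06) ≈ -104.19 dB
∠T = 0.00° − 147.09° = -147.09°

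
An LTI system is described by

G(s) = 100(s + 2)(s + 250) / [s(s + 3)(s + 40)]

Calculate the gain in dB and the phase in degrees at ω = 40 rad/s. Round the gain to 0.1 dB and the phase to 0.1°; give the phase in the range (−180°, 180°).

21.0 dB, -124.5°

At s = jω = j40:
zero (s+2): 2 + j40 → |·| = √(2²+40²) = √1604 ≈ 40.05, ∠ = arctan(40/2) ≈ 87.14°
zero (s+250): 250 + j40 → |·| = √(250²+40²) = √64100 ≈ 253.18, ∠ = arctan(40/250) ≈ 9.09°
pole (s+3): 3 + j40 → |·| = √(3²+40²) = √1609 ≈ 40.112, ∠ = arctan(40/3) ≈ 85.71°
pole (s+40): 40 + j40 → |·| = √(40²+40²) = √3200 ≈ 56.569, ∠ = arctan(40/40) ≈ 45.00°
pole at origin: |s| = 40, ∠ = 90.00° (in denominator)
|G| = 100 · 10140 / 90764 ≈ 11.172
Gain = 20 log₁₀(11.172) ≈ 20.96 dB
∠G = 96.23° − 220.71° = -124.48°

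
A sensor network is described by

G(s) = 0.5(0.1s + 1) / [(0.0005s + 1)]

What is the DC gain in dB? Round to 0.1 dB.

-6.0 dB

G(0) = 0.5 · 1 / 1 = 0.5
20 log₁₀(0.5) ≈ -6.02 dB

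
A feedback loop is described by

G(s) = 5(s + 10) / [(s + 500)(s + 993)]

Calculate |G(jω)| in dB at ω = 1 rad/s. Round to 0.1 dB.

-79.9 dB

At s = jω = j1:
zero (s+10): 10 + j1 → |·| = √(10²+1²) = √101 ≈ 10.05, ∠ = arctan(1/10) ≈ 5.71°
pole (s+500): 500 + j1 → |·| = √(500²+1²) = √250001 ≈ 500, ∠ = arctan(1/500) ≈ 0.11°
pole (s+993): 993 + j1 → |·| = √(993²+1²) = √986050 ≈ 993, ∠ = arctan(1/993) ≈ 0.06°
|G| = 5 · 10.05 / 4.965e+05 ≈ 0.00010121
Gain = 20 log₁₀(0.00010121) ≈ -79.90 dB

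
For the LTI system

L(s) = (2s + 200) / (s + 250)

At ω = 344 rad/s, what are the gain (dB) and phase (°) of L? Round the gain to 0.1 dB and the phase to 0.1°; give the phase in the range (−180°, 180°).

Substitute s = j344:
Numerator: 2(j344) + 200 = 200 + j688
Denominator: (j344) + 250 = 250 + j344
|N| = √(200² + 688²) ≈ 716.48, ∠N ≈ 73.79°
|D| = √(250² + 344²) ≈ 425.25, ∠D ≈ 53.99°
|L| = 716.48 / 425.25 ≈ 1.6848
Gain = 20 log₁₀(1.6848) ≈ 4.53 dB
∠L = 73.79° − 53.99° = 19.80°

4.5 dB, 19.8°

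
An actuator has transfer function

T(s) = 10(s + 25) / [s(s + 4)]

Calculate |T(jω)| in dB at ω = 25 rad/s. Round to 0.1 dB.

At s = jω = j25:
zero (s+25): 25 + j25 → |·| = √(25²+25²) = √1250 ≈ 35.355, ∠ = arctan(25/25) ≈ 45.00°
pole (s+4): 4 + j25 → |·| = √(4²+25²) = √641 ≈ 25.318, ∠ = arctan(25/4) ≈ 80.91°
pole at origin: |s| = 25, ∠ = 90.00° (in denominator)
|T| = 10 · 35.355 / 632.95 ≈ 0.55857
Gain = 20 log₁₀(0.55857) ≈ -5.06 dB

-5.1 dB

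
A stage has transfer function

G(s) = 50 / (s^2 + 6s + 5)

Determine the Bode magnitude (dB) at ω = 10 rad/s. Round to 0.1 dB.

-7.0 dB

Substitute s = j10:
Numerator: 50 = 50 + j0
Denominator: (j10)^2 + 6(j10) + 5 = -95 + j60
|N| = √(50² + 0²) ≈ 50, ∠N ≈ 0.00°
|D| = √(95² + 60²) ≈ 112.36, ∠D ≈ 147.72°
|G| = 50 / 112.36 ≈ 0.445
Gain = 20 log₁₀(0.445) ≈ -7.03 dB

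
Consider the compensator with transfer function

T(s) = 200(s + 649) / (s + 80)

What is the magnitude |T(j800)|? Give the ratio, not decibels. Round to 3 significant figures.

256

At s = jω = j800:
zero (s+649): 649 + j800 → |·| = √(649²+800²) = √1061201 ≈ 1030.1, ∠ = arctan(800/649) ≈ 50.95°
pole (s+80): 80 + j800 → |·| = √(80²+800²) = √646400 ≈ 803.99, ∠ = arctan(800/80) ≈ 84.29°
|T| = 200 · 1030.1 / 803.99 ≈ 256.25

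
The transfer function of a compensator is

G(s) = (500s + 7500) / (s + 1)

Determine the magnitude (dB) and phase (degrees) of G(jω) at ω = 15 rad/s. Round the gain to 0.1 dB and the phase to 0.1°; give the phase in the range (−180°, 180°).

Substitute s = j15:
Numerator: 500(j15) + 7500 = 7500 + j7500
Denominator: (j15) + 1 = 1 + j15
|N| = √(7500² + 7500²) ≈ 10607, ∠N ≈ 45.00°
|D| = √(1² + 15²) ≈ 15.033, ∠D ≈ 86.19°
|G| = 10607 / 15.033 ≈ 705.58
Gain = 20 log₁₀(705.58) ≈ 56.97 dB
∠G = 45.00° − 86.19° = -41.19°

57.0 dB, -41.2°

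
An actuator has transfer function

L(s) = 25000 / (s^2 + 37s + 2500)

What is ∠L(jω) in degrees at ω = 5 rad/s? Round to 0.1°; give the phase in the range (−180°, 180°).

At s = jω = j5:
quadratic: (j5)² + 37·j5 + 2500 = 2475 + j185 → |·| ≈ 2481.9, ∠ ≈ 4.27°
∠L = 0.00° − 4.27° = -4.27°

-4.3°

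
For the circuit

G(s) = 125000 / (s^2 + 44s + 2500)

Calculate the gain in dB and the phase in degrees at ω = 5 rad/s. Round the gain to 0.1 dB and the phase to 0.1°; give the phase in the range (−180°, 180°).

At s = jω = j5:
quadratic: (j5)² + 44·j5 + 2500 = 2475 + j220 → |·| ≈ 2484.8, ∠ ≈ 5.08°
|G| = 125000 / 2484.8 ≈ 50.306
Gain = 20 log₁₀(50.306) ≈ 34.03 dB
∠G = 0.00° − 5.08° = -5.08°

34.0 dB, -5.1°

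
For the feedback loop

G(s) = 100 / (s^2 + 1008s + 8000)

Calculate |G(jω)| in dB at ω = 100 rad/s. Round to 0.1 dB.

-60.1 dB

Substitute s = j100:
Numerator: 100 = 100 + j0
Denominator: (j100)^2 + 1008(j100) + 8000 = -2000 + j100800
|N| = √(100² + 0²) ≈ 100, ∠N ≈ 0.00°
|D| = √(2000² + 100800²) ≈ 1.0082e+05, ∠D ≈ 91.14°
|G| = 100 / 1.0082e+05 ≈ 0.00099187
Gain = 20 log₁₀(0.00099187) ≈ -60.07 dB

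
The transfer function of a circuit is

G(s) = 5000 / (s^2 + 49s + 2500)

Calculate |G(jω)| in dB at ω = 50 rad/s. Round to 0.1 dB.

At s = jω = j50:
quadratic: (j50)² + 49·j50 + 2500 = 0 + j2450 → |·| ≈ 2450, ∠ ≈ 90.00°
|G| = 5000 / 2450 ≈ 2.0408
Gain = 20 log₁₀(2.0408) ≈ 6.20 dB

6.2 dB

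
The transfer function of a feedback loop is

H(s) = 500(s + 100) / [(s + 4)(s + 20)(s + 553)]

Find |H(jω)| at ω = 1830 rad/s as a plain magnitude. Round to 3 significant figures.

0.000143

At s = jω = j1830:
zero (s+100): 100 + j1830 → |·| = √(100²+1830²) = √3358900 ≈ 1832.7, ∠ = arctan(1830/100) ≈ 86.87°
pole (s+4): 4 + j1830 → |·| = √(4²+1830²) = √3348916 ≈ 1830, ∠ = arctan(1830/4) ≈ 89.87°
pole (s+20): 20 + j1830 → |·| = √(20²+1830²) = √3349300 ≈ 1830.1, ∠ = arctan(1830/20) ≈ 89.37°
pole (s+553): 553 + j1830 → |·| = √(553²+1830²) = √3654709 ≈ 1911.7, ∠ = arctan(1830/553) ≈ 73.19°
|H| = 500 · 1832.7 / 6.4024e+09 ≈ 0.00014313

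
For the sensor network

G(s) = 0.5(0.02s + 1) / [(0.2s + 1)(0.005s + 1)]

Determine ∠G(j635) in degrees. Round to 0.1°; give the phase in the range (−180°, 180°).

-76.6°

At ω = 635 rad/s:
zero (1 + j635·0.02) = 1 + j12.7 → |·| ≈ 12.739, ∠ ≈ 85.50°
pole (1 + j635·0.2) = 1 + j127 → |·| ≈ 127, ∠ ≈ 89.55°
pole (1 + j635·0.005) = 1 + j3.175 → |·| ≈ 3.3288, ∠ ≈ 72.52°
∠G = (85.50°) − (89.55° + 72.52°) = -76.57°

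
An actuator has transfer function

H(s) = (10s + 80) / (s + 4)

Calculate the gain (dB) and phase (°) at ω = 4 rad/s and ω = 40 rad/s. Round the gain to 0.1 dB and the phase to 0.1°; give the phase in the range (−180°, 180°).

Substitute s = j4:
Numerator: 10(j4) + 80 = 80 + j40
Denominator: (j4) + 4 = 4 + j4
|N| = √(80² + 40²) ≈ 89.443, ∠N ≈ 26.57°
|D| = √(4² + 4²) ≈ 5.6569, ∠D ≈ 45.00°
|H| = 89.443 / 5.6569 ≈ 15.811
Gain = 20 log₁₀(15.811) ≈ 23.98 dB
∠H = 26.57° − 45.00° = -18.43°

Substitute s = j40:
Numerator: 10(j40) + 80 = 80 + j400
Denominator: (j40) + 4 = 4 + j40
|N| = √(80² + 400²) ≈ 407.92, ∠N ≈ 78.69°
|D| = √(4² + 40²) ≈ 40.2, ∠D ≈ 84.29°
|H| = 407.92 / 40.2 ≈ 10.147
Gain = 20 log₁₀(10.147) ≈ 20.13 dB
∠H = 78.69° − 84.29° = -5.60°

ω = 4: 24.0 dB, -18.4°; ω = 40: 20.1 dB, -5.6°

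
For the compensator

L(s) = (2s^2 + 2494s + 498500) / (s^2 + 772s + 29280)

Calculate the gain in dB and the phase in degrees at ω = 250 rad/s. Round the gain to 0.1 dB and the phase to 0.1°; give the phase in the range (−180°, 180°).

11.4 dB, -40.7°

Substitute s = j250:
Numerator: 2(j250)^2 + 2494(j250) + 498500 = 373500 + j623500
Denominator: (j250)^2 + 772(j250) + 29280 = -33220 + j193000
|N| = √(373500² + 623500²) ≈ 7.2681e+05, ∠N ≈ 59.08°
|D| = √(33220² + 193000²) ≈ 1.9584e+05, ∠D ≈ 99.77°
|L| = 7.2681e+05 / 1.9584e+05 ≈ 3.7112
Gain = 20 log₁₀(3.7112) ≈ 11.39 dB
∠L = 59.08° − 99.77° = -40.69°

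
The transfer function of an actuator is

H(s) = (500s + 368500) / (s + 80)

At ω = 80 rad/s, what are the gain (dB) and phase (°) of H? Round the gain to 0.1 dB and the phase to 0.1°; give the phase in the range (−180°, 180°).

70.3 dB, -38.8°

Substitute s = j80:
Numerator: 500(j80) + 368500 = 368500 + j40000
Denominator: (j80) + 80 = 80 + j80
|N| = √(368500² + 40000²) ≈ 3.7066e+05, ∠N ≈ 6.20°
|D| = √(80² + 80²) ≈ 113.14, ∠D ≈ 45.00°
|H| = 3.7066e+05 / 113.14 ≈ 3276.1
Gain = 20 log₁₀(3276.1) ≈ 70.31 dB
∠H = 6.20° − 45.00° = -38.80°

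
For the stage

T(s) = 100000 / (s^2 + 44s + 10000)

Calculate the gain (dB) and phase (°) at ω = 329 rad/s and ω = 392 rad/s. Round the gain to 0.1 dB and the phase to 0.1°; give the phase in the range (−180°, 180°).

ω = 329: 0.1 dB, -171.6°; ω = 392: -3.2 dB, -173.2°

At s = jω = j329:
quadratic: (j329)² + 44·j329 + 10000 = -98241 + j14476 → |·| ≈ 99302, ∠ ≈ 171.62°
|T| = 100000 / 99302 ≈ 1.007
Gain = 20 log₁₀(1.007) ≈ 0.06 dB
∠T = 0.00° − 171.62° = -171.62°

At s = jω = j392:
quadratic: (j392)² + 44·j392 + 10000 = -143664 + j17248 → |·| ≈ 1.447e+05, ∠ ≈ 173.15°
|T| = 100000 / 1.447e+05 ≈ 0.69109
Gain = 20 log₁₀(0.69109) ≈ -3.21 dB
∠T = 0.00° − 173.15° = -173.15°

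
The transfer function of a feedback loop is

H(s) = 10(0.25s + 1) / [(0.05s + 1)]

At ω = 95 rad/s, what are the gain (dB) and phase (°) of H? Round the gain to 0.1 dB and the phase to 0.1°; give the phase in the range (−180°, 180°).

33.8 dB, 9.5°

At ω = 95 rad/s:
zero (1 + j95·0.25) = 1 + j23.75 → |·| ≈ 23.771, ∠ ≈ 87.59°
pole (1 + j95·0.05) = 1 + j4.75 → |·| ≈ 4.8541, ∠ ≈ 78.11°
|H| = 10 · 23.771 / (4.8541) ≈ 48.971
Gain = 20 log₁₀(48.971) ≈ 33.80 dB
∠H = (87.59°) − (78.11°) = 9.48°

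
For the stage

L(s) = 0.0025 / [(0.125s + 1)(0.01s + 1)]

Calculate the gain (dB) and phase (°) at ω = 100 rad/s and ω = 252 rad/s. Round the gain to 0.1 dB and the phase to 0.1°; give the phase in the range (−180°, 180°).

ω = 100: -77.0 dB, -130.4°; ω = 252: -90.7 dB, -156.5°

At ω = 100 rad/s:
pole (1 + j100·0.125) = 1 + j12.5 → |·| ≈ 12.54, ∠ ≈ 85.43°
pole (1 + j100·0.01) = 1 + j1 → |·| ≈ 1.4142, ∠ ≈ 45.00°
|L| = 0.0025 · 1 / (12.54 · 1.4142) ≈ 0.00014097
Gain = 20 log₁₀(0.00014097) ≈ -77.02 dB
∠L = (0°) − (85.43° + 45.00°) = -130.43°

At ω = 252 rad/s:
pole (1 + j252·0.125) = 1 + j31.5 → |·| ≈ 31.516, ∠ ≈ 88.18°
pole (1 + j252·0.01) = 1 + j2.52 → |·| ≈ 2.7112, ∠ ≈ 68.36°
|L| = 0.0025 · 1 / (31.516 · 2.7112) ≈ 2.9258e-05
Gain = 20 log₁₀(2.9258e-05) ≈ -90.68 dB
∠L = (0°) − (88.18° + 68.36°) = -156.54°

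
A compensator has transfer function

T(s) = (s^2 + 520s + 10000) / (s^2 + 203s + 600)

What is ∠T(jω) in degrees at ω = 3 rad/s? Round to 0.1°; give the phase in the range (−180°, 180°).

Substitute s = j3:
Numerator: (j3)^2 + 520(j3) + 10000 = 9991 + j1560
Denominator: (j3)^2 + 203(j3) + 600 = 591 + j609
|N| = √(9991² + 1560²) ≈ 10112, ∠N ≈ 8.87°
|D| = √(591² + 609²) ≈ 848.62, ∠D ≈ 45.86°
∠T = 8.87° − 45.86° = -36.99°

-37.0°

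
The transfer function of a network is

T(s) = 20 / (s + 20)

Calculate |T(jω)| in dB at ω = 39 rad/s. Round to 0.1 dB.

-6.8 dB

Substitute s = j39:
Numerator: 20 = 20 + j0
Denominator: (j39) + 20 = 20 + j39
|N| = √(20² + 0²) ≈ 20, ∠N ≈ 0.00°
|D| = √(20² + 39²) ≈ 43.829, ∠D ≈ 62.85°
|T| = 20 / 43.829 ≈ 0.45632
Gain = 20 log₁₀(0.45632) ≈ -6.81 dB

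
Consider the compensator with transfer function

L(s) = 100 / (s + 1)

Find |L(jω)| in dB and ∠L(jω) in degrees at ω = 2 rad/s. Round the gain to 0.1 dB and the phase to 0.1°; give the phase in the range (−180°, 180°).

33.0 dB, -63.4°

At s = jω = j2:
pole (s+1): 1 + j2 → |·| = √(1²+2²) = √5 ≈ 2.2361, ∠ = arctan(2/1) ≈ 63.43°
|L| = 100 / 2.2361 ≈ 44.721
Gain = 20 log₁₀(44.721) ≈ 33.01 dB
∠L = 0.00° − 63.43° = -63.43°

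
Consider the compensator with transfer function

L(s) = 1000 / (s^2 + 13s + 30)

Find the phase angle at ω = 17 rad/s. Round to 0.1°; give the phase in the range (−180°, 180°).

-139.5°

Substitute s = j17:
Numerator: 1000 = 1000 + j0
Denominator: (j17)^2 + 13(j17) + 30 = -259 + j221
|N| = √(1000² + 0²) ≈ 1000, ∠N ≈ 0.00°
|D| = √(259² + 221²) ≈ 340.47, ∠D ≈ 139.53°
∠L = 0.00° − 139.53° = -139.53°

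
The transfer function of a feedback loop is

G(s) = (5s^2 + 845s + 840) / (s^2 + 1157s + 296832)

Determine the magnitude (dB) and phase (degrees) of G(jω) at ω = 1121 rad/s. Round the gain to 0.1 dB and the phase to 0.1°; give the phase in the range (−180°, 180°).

Substitute s = j1121:
Numerator: 5(j1121)^2 + 845(j1121) + 840 = -6282365 + j947245
Denominator: (j1121)^2 + 1157(j1121) + 296832 = -959809 + j1296997
|N| = √(6282365² + 947245²) ≈ 6.3534e+06, ∠N ≈ 171.43°
|D| = √(959809² + 1296997²) ≈ 1.6135e+06, ∠D ≈ 126.50°
|G| = 6.3534e+06 / 1.6135e+06 ≈ 3.9377
Gain = 20 log₁₀(3.9377) ≈ 11.90 dB
∠G = 171.43° − 126.50° = 44.93°

11.9 dB, 44.9°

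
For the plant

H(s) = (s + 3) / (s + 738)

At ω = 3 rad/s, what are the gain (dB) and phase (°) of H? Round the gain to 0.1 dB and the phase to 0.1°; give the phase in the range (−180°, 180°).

At s = jω = j3:
zero (s+3): 3 + j3 → |·| = √(3²+3²) = √18 ≈ 4.2426, ∠ = arctan(3/3) ≈ 45.00°
pole (s+738): 738 + j3 → |·| = √(738²+3²) = √544653 ≈ 738.01, ∠ = arctan(3/738) ≈ 0.23°
|H| = 1 · 4.2426 / 738.01 ≈ 0.0057487
Gain = 20 log₁₀(0.0057487) ≈ -44.81 dB
∠H = 45.00° − 0.23° = 44.77°

-44.8 dB, 44.8°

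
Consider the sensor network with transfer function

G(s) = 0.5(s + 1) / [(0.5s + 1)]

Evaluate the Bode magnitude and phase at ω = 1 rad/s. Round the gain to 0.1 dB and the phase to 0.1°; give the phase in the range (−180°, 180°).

At ω = 1 rad/s:
zero (1 + j1·1) = 1 + j1 → |·| ≈ 1.4142, ∠ ≈ 45.00°
pole (1 + j1·0.5) = 1 + j0.5 → |·| ≈ 1.118, ∠ ≈ 26.57°
|G| = 0.5 · 1.4142 / (1.118) ≈ 0.63247
Gain = 20 log₁₀(0.63247) ≈ -3.98 dB
∠G = (45.00°) − (26.57°) = 18.43°

-4.0 dB, 18.4°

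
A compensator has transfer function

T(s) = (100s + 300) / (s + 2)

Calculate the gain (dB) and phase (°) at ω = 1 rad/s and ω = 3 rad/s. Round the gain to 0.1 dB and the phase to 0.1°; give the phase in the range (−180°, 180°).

ω = 1: 43.0 dB, -8.1°; ω = 3: 41.4 dB, -11.3°

Substitute s = j1:
Numerator: 100(j1) + 300 = 300 + j100
Denominator: (j1) + 2 = 2 + j1
|N| = √(300² + 100²) ≈ 316.23, ∠N ≈ 18.43°
|D| = √(2² + 1²) ≈ 2.2361, ∠D ≈ 26.57°
|T| = 316.23 / 2.2361 ≈ 141.42
Gain = 20 log₁₀(141.42) ≈ 43.01 dB
∠T = 18.43° − 26.57° = -8.14°

Substitute s = j3:
Numerator: 100(j3) + 300 = 300 + j300
Denominator: (j3) + 2 = 2 + j3
|N| = √(300² + 300²) ≈ 424.26, ∠N ≈ 45.00°
|D| = √(2² + 3²) ≈ 3.6056, ∠D ≈ 56.31°
|T| = 424.26 / 3.6056 ≈ 117.67
Gain = 20 log₁₀(117.67) ≈ 41.41 dB
∠T = 45.00° − 56.31° = -11.31°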